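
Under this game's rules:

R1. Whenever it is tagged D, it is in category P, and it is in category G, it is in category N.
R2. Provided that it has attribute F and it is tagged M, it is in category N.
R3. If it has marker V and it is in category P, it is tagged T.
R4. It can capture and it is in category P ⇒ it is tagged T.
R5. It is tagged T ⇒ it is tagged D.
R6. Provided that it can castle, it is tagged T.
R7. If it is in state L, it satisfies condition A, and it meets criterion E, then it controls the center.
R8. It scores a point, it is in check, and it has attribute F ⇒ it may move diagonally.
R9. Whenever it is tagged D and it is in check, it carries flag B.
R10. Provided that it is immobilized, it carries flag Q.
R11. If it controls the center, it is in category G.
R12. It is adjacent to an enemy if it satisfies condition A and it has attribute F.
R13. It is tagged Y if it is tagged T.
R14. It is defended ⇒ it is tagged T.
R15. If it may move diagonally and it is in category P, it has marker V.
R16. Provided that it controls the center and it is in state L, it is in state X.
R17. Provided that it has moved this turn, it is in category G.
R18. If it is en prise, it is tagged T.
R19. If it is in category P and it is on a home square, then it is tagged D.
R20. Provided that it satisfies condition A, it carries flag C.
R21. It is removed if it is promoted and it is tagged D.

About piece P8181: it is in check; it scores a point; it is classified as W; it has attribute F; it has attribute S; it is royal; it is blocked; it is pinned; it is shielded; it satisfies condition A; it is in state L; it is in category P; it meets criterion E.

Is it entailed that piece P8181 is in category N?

Yes

By R7 (it is in state L, it satisfies condition A, it meets criterion E): it controls the center.
By R8 (it scores a point, it is in check, it has attribute F): it may move diagonally.
By R11 (it controls the center): it is in category G.
By R15 (it may move diagonally, it is in category P): it has marker V.
By R3 (it has marker V, it is in category P): it is tagged T.
By R5 (it is tagged T): it is tagged D.
By R1 (it is tagged D, it is in category P, it is in category G): it is in category N.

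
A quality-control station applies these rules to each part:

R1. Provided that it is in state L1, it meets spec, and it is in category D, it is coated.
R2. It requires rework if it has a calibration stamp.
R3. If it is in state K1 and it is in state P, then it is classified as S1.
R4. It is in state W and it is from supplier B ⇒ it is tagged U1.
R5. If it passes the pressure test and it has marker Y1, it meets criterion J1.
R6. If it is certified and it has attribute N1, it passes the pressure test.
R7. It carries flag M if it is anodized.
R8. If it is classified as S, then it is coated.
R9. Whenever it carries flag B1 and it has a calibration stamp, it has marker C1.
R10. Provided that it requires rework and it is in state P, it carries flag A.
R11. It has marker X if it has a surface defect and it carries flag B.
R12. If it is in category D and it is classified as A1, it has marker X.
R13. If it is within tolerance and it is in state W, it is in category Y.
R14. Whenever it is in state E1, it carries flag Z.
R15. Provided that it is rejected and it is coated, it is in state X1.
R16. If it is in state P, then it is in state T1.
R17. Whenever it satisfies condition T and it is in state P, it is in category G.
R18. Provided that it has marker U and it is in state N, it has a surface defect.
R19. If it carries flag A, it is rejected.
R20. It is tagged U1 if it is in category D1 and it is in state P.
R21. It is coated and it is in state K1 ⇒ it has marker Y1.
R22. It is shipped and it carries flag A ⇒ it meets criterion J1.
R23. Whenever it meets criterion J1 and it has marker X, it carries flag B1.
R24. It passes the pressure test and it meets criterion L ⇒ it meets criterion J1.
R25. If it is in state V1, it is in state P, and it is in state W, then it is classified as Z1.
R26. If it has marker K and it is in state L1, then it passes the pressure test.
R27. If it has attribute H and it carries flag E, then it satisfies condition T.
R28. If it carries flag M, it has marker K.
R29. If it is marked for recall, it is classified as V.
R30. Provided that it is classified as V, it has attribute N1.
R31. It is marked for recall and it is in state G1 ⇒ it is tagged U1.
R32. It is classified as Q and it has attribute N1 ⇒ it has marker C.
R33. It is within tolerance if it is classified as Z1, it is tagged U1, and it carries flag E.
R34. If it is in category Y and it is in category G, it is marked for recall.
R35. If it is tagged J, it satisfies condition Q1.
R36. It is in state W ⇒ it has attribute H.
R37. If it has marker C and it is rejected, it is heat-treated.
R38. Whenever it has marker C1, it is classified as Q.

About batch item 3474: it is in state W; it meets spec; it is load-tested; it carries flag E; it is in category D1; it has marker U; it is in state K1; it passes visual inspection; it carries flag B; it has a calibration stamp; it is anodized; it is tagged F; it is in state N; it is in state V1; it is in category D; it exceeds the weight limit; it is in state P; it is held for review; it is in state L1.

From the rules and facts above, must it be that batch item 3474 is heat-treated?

By R1 (it is in state L1, it meets spec, it is in category D): it is coated.
By R2 (it has a calibration stamp): it requires rework.
By R7 (it is anodized): it carries flag M.
By R10 (it requires rework, it is in state P): it carries flag A.
By R18 (it has marker U, it is in state N): it has a surface defect.
By R19 (it carries flag A): it is rejected.
By R20 (it is in category D1, it is in state P): it is tagged U1.
By R21 (it is coated, it is in state K1): it has marker Y1.
By R25 (it is in state V1, it is in state P, it is in state W): it is classified as Z1.
By R28 (it carries flag M): it has marker K.
By R33 (it is classified as Z1, it is tagged U1, it carries flag E): it is within tolerance.
By R36 (it is in state W): it has attribute H.
By R11 (it has a surface defect, it carries flag B): it has marker X.
By R13 (it is within tolerance, it is in state W): it is in category Y.
By R26 (it has marker K, it is in state L1): it passes the pressure test.
By R27 (it has attribute H, it carries flag E): it satisfies condition T.
By R5 (it passes the pressure test, it has marker Y1): it meets criterion J1.
By R17 (it satisfies condition T, it is in state P): it is in category G.
By R23 (it meets criterion J1, it has marker X): it carries flag B1.
By R34 (it is in category Y, it is in category G): it is marked for recall.
By R9 (it carries flag B1, it has a calibration stamp): it has marker C1.
By R29 (it is marked for recall): it is classified as V.
By R30 (it is classified as V): it has attribute N1.
By R38 (it has marker C1): it is classified as Q.
By R32 (it is classified as Q, it has attribute N1): it has marker C.
By R37 (it has marker C, it is rejected): it is heat-treated.

Yes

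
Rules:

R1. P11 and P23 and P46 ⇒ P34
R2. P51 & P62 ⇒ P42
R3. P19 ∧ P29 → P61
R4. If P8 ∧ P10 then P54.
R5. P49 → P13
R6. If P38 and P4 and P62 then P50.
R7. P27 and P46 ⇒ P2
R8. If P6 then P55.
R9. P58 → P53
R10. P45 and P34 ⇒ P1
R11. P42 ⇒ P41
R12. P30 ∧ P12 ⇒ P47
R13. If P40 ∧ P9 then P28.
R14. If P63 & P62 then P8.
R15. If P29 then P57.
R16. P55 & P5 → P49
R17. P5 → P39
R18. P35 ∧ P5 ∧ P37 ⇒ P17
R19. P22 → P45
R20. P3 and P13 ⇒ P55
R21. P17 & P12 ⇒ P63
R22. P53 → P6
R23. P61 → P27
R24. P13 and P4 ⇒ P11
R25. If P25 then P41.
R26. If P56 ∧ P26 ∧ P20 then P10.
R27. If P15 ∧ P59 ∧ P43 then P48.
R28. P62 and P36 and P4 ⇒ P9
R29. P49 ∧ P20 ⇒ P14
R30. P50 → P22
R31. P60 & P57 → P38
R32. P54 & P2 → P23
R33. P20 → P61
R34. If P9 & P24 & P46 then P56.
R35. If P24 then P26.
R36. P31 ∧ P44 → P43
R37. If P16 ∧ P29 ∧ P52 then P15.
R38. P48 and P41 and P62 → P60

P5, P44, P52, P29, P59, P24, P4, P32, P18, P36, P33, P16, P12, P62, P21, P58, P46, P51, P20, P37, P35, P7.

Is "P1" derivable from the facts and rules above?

No

Forward chaining from the given facts derives: P42, P53, P41, P57, P39, P17, P63, P6, P9, P61, P56, P26, P15, P55, P8, P49, P27, P10, P14, P54, P13, P2, P11, P23, P34.
The only rule concluding P1 is R10, which needs P45; that is never established.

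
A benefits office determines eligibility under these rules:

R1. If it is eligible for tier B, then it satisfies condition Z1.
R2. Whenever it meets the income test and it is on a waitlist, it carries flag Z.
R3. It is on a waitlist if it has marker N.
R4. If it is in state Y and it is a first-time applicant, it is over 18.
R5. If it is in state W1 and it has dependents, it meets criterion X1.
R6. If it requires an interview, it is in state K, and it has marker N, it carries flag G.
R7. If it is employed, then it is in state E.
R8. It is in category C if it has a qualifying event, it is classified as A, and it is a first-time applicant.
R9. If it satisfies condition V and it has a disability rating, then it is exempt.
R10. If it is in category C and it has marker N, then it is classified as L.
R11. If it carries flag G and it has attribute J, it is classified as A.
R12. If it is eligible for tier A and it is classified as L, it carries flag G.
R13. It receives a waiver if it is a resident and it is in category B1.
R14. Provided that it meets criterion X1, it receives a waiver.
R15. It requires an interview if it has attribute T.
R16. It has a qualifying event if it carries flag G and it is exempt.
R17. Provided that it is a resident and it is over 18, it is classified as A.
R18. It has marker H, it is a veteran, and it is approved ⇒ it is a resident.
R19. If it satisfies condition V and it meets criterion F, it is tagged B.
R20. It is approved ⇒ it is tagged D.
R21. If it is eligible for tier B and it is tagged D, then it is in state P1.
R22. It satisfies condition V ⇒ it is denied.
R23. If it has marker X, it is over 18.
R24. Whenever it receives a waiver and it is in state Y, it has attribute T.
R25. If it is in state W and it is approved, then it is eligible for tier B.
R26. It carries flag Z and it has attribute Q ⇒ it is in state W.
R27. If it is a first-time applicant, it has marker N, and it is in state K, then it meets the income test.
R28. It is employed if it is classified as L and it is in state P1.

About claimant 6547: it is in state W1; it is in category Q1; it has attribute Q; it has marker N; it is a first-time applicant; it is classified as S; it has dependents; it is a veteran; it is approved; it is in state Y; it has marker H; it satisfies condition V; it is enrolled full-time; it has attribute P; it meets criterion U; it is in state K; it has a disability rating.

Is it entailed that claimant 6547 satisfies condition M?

No

Forward chaining from the given facts derives: is on a waitlist, is over 18, meets criterion X1, is exempt, receives a waiver, is a resident, is tagged D, is denied, has attribute T, meets the income test, carries flag Z, requires an interview, is classified as A, is in state W, carries flag G, has a qualifying event, is eligible for tier B, satisfies condition Z1, is in category C, is classified as L, is in state P1, is employed, is in state E.
No rule has "it satisfies condition M" as its conclusion, and it is not among the given facts.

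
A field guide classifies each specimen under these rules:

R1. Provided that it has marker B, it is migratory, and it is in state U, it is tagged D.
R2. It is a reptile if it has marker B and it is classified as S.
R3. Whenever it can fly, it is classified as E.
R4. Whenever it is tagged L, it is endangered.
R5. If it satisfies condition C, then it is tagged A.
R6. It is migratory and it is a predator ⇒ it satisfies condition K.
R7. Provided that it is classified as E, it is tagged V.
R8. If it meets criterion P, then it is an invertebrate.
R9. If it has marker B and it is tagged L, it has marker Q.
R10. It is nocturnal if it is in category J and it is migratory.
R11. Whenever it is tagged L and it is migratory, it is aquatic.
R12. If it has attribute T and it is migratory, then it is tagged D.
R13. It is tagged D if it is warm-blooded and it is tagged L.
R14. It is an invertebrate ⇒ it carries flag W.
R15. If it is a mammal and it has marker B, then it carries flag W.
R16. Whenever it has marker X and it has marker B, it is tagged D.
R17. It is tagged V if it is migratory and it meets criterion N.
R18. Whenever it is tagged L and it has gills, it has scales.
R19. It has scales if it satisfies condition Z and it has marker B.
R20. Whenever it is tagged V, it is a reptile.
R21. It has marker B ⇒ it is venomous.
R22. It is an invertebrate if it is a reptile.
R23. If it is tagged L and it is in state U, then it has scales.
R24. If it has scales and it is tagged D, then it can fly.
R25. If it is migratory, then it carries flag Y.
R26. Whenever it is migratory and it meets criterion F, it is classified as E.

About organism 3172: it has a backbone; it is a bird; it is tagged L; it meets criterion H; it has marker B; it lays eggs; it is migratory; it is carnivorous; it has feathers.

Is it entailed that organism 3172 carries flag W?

Forward chaining from the given facts derives: is endangered, has marker Q, is aquatic, is venomous, carries flag Y.
Rules concluding "it carries flag W": R14 needs "it is an invertebrate"; R15 needs "it is a mammal" — none of these are established.

No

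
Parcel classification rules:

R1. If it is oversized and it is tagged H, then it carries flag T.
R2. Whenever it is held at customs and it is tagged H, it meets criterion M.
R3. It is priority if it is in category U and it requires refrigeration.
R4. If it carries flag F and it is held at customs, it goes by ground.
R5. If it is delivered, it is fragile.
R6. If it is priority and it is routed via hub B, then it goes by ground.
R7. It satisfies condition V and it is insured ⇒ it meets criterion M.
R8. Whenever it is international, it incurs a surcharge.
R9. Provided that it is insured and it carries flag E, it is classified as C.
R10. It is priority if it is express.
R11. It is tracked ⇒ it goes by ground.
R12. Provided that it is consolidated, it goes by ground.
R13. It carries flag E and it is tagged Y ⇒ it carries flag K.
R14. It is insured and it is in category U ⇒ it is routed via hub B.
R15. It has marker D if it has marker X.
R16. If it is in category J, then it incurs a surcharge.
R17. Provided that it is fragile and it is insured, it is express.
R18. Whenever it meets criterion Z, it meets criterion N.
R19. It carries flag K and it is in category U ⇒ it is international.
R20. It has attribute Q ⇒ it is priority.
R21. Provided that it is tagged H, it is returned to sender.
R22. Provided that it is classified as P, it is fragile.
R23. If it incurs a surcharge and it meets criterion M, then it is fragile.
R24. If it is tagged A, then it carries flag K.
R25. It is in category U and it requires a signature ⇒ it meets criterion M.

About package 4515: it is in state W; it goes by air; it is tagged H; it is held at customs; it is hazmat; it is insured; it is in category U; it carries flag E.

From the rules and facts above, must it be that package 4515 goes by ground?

No

Forward chaining from the given facts derives: meets criterion M, is classified as C, is routed via hub B, is returned to sender.
Rules concluding "it goes by ground": R4 needs "it carries flag F"; R6 needs "it is priority"; R11 needs "it is tracked"; R12 needs "it is consolidated" — none of these are established.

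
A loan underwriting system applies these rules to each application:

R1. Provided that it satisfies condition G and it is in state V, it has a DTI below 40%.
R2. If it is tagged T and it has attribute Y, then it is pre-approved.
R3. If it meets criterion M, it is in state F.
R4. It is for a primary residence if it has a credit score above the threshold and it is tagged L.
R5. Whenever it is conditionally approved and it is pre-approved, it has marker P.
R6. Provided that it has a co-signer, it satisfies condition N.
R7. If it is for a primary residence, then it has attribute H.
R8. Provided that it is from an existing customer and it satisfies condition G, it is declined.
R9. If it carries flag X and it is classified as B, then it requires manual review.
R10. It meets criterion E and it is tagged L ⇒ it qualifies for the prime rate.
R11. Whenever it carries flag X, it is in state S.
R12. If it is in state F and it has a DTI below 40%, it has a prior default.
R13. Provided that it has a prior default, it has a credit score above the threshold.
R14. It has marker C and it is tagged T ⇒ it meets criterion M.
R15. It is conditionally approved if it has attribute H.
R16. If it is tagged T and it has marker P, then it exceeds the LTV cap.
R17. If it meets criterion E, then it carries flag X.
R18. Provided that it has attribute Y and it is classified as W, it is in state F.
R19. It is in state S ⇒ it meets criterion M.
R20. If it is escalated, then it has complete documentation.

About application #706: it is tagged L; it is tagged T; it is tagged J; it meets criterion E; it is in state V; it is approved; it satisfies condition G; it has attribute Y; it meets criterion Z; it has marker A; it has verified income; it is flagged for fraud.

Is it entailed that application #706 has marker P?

Yes

By R1 (it satisfies condition G, it is in state V): it has a DTI below 40%.
By R2 (it is tagged T, it has attribute Y): it is pre-approved.
By R17 (it meets criterion E): it carries flag X.
By R11 (it carries flag X): it is in state S.
By R19 (it is in state S): it meets criterion M.
By R3 (it meets criterion M): it is in state F.
By R12 (it is in state F, it has a DTI below 40%): it has a prior default.
By R13 (it has a prior default): it has a credit score above the threshold.
By R4 (it has a credit score above the threshold, it is tagged L): it is for a primary residence.
By R7 (it is for a primary residence): it has attribute H.
By R15 (it has attribute H): it is conditionally approved.
By R5 (it is conditionally approved, it is pre-approved): it has marker P.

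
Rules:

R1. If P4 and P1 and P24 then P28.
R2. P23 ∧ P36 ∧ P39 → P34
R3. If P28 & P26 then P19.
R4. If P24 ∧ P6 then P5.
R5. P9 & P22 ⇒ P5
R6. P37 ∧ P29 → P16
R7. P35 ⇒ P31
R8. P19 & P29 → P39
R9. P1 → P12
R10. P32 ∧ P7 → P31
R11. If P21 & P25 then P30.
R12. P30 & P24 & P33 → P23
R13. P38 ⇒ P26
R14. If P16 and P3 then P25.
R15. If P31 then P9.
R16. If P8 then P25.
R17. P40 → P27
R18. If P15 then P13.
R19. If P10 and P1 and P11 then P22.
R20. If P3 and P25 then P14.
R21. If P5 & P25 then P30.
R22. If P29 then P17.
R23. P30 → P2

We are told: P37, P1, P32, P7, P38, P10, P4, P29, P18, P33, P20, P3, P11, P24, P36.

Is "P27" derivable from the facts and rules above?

No

Forward chaining from the given facts derives: P28, P16, P12, P31, P26, P25, P9, P22, P14, P17, P19, P5, P39, P30, P2, P23, P34.
The only rule concluding P27 is R17, which needs P40; that is never established.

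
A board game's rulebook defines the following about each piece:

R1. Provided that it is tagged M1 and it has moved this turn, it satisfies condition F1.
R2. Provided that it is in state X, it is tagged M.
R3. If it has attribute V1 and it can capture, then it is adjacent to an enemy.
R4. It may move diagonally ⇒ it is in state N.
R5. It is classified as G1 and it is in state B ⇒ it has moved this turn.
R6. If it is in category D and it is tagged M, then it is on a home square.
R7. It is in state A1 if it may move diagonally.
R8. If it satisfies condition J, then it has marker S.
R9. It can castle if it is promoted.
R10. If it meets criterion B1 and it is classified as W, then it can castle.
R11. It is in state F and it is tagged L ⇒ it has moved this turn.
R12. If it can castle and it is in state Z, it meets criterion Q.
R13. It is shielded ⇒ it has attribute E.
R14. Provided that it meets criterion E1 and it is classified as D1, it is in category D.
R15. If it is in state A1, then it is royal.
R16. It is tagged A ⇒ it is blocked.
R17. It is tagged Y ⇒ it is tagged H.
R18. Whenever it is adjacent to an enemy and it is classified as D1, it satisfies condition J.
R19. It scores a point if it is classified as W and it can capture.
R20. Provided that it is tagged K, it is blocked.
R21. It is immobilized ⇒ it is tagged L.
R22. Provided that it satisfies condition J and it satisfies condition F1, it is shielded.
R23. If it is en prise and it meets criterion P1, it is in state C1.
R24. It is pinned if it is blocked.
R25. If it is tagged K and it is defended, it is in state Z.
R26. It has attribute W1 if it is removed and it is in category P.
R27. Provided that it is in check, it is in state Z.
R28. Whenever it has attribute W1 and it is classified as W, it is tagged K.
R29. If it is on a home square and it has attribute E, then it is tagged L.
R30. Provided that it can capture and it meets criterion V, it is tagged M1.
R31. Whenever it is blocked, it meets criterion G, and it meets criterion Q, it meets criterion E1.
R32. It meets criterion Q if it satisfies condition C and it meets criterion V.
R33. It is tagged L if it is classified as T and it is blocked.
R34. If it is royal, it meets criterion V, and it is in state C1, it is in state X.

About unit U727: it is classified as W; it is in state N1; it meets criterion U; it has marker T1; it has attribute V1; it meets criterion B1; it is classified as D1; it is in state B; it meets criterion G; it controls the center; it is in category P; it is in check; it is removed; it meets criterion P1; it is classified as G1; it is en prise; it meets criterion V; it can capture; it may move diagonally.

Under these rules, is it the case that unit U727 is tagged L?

Yes

By R3 (it has attribute V1, it can capture): it is adjacent to an enemy.
By R5 (it is classified as G1, it is in state B): it has moved this turn.
By R7 (it may move diagonally): it is in state A1.
By R10 (it meets criterion B1, it is classified as W): it can castle.
By R15 (it is in state A1): it is royal.
By R18 (it is adjacent to an enemy, it is classified as D1): it satisfies condition J.
By R23 (it is en prise, it meets criterion P1): it is in state C1.
By R26 (it is removed, it is in category P): it has attribute W1.
By R27 (it is in check): it is in state Z.
By R28 (it has attribute W1, it is classified as W): it is tagged K.
By R30 (it can capture, it meets criterion V): it is tagged M1.
By R34 (it is royal, it meets criterion V, it is in state C1): it is in state X.
By R1 (it is tagged M1, it has moved this turn): it satisfies condition F1.
By R2 (it is in state X): it is tagged M.
By R12 (it can castle, it is in state Z): it meets criterion Q.
By R20 (it is tagged K): it is blocked.
By R22 (it satisfies condition J, it satisfies condition F1): it is shielded.
By R31 (it is blocked, it meets criterion G, it meets criterion Q): it meets criterion E1.
By R13 (it is shielded): it has attribute E.
By R14 (it meets criterion E1, it is classified as D1): it is in category D.
By R6 (it is in category D, it is tagged M): it is on a home square.
By R29 (it is on a home square, it has attribute E): it is tagged L.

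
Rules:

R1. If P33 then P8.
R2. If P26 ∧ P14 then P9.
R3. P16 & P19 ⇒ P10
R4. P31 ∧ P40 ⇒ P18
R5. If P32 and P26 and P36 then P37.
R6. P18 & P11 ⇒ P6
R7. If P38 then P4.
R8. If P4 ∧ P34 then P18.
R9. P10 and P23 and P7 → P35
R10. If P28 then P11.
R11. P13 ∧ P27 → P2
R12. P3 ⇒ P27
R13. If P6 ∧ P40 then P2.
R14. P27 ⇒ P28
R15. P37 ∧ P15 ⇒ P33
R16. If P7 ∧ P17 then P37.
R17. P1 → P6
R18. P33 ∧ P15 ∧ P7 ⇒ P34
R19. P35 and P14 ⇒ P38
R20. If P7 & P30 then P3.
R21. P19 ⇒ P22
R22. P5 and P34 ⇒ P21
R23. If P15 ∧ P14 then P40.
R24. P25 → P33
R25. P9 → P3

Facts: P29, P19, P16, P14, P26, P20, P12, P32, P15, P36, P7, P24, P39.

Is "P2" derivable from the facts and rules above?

No

Forward chaining from the given facts derives: P9, P10, P37, P33, P34, P22, P40, P3, P8, P27, P28, P11.
Rules concluding P2: R11 needs P13; R13 needs P6 — none of these are established.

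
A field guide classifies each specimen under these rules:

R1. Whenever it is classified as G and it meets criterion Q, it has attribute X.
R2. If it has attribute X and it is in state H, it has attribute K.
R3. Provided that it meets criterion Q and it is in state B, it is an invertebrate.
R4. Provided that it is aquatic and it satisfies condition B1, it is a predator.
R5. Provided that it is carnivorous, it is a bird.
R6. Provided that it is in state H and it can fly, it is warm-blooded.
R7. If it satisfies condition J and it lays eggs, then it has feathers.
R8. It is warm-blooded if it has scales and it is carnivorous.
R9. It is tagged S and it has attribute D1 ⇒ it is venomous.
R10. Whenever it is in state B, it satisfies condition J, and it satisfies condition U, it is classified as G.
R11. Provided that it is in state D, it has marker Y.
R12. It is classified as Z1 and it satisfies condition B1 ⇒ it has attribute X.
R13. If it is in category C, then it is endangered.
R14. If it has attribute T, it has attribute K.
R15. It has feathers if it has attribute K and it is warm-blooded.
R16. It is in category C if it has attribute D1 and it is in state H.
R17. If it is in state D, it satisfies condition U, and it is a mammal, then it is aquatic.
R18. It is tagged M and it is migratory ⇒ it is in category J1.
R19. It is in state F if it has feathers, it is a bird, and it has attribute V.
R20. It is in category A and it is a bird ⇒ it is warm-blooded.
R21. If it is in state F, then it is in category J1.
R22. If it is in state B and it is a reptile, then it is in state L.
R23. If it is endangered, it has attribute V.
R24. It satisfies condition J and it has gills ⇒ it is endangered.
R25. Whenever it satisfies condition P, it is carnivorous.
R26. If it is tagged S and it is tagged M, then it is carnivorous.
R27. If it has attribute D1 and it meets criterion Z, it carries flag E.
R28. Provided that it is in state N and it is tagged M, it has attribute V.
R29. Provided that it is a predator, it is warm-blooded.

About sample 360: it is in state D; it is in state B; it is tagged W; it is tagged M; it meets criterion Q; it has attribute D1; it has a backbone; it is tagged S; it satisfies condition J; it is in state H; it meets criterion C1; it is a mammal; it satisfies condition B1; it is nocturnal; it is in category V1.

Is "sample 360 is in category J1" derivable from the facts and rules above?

No

Forward chaining from the given facts derives: is an invertebrate, is venomous, has marker Y, is in category C, is carnivorous, is a bird, is endangered, has attribute V.
Rules concluding "it is in category J1": R18 needs "it is migratory"; R21 needs "it is in state F" — none of these are established.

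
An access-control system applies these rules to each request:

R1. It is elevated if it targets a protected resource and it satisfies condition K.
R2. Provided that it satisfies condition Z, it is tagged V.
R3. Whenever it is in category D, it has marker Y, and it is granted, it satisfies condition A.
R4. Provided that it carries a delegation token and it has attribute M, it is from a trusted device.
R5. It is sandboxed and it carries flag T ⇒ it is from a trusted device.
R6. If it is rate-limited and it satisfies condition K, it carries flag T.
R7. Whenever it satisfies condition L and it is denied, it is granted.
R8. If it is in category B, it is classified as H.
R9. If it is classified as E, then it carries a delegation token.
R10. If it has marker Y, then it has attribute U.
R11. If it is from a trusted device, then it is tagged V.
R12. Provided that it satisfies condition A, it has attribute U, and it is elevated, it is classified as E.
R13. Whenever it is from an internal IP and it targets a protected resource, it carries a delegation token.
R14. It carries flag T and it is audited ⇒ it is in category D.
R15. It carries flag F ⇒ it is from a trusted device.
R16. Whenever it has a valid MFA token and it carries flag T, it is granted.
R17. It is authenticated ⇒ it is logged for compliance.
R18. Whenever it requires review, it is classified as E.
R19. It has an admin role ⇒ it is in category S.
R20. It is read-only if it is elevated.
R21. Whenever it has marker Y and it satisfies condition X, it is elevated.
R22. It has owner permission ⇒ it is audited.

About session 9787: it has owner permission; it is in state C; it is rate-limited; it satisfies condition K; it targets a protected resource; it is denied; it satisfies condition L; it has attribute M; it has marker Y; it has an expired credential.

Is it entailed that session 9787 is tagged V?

Yes

By R1 (it targets a protected resource, it satisfies condition K): it is elevated.
By R6 (it is rate-limited, it satisfies condition K): it carries flag T.
By R7 (it satisfies condition L, it is denied): it is granted.
By R10 (it has marker Y): it has attribute U.
By R22 (it has owner permission): it is audited.
By R14 (it carries flag T, it is audited): it is in category D.
By R3 (it is in category D, it has marker Y, it is granted): it satisfies condition A.
By R12 (it satisfies condition A, it has attribute U, it is elevated): it is classified as E.
By R9 (it is classified as E): it carries a delegation token.
By R4 (it carries a delegation token, it has attribute M): it is from a trusted device.
By R11 (it is from a trusted device): it is tagged V.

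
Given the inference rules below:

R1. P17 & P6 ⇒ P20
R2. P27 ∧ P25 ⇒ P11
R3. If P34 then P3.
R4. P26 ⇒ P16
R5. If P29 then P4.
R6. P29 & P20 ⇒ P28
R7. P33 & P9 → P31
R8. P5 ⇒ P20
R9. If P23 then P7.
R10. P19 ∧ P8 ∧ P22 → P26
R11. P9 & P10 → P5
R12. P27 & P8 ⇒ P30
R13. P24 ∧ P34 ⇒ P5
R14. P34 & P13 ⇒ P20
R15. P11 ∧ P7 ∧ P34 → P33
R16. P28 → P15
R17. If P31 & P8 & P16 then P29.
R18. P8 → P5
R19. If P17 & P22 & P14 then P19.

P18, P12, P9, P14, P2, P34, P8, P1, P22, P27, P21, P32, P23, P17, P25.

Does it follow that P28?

Yes

P11  (by R2: P27, P25)
P7  (by R9: P23)
P33  (by R15: P11, P7, P34)
P5  (by R18: P8)
P19  (by R19: P17, P22, P14)
P31  (by R7: P33, P9)
P20  (by R8: P5)
P26  (by R10: P19, P8, P22)
P16  (by R4: P26)
P29  (by R17: P31, P8, P16)
P28  (by R6: P29, P20)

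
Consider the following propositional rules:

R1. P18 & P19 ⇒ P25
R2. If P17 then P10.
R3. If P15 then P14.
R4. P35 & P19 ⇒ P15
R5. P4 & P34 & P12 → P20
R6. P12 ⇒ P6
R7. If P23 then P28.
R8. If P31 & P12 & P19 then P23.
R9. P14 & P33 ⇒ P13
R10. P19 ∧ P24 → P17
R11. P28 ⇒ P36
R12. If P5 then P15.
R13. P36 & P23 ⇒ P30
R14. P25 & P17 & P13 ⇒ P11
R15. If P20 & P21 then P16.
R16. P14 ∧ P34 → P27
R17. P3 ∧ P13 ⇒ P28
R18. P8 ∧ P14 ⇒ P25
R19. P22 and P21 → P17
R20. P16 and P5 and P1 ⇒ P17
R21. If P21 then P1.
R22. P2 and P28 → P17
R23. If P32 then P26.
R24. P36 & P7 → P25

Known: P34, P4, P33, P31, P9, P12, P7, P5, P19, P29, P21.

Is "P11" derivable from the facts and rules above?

P20  (by R5: P4, P34, P12)
P23  (by R8: P31, P12, P19)
P15  (by R12: P5)
P16  (by R15: P20, P21)
P1  (by R21: P21)
P14  (by R3: P15)
P28  (by R7: P23)
P13  (by R9: P14, P33)
P36  (by R11: P28)
P17  (by R20: P16, P5, P1)
P25  (by R24: P36, P7)
P11  (by R14: P25, P17, P13)

Yes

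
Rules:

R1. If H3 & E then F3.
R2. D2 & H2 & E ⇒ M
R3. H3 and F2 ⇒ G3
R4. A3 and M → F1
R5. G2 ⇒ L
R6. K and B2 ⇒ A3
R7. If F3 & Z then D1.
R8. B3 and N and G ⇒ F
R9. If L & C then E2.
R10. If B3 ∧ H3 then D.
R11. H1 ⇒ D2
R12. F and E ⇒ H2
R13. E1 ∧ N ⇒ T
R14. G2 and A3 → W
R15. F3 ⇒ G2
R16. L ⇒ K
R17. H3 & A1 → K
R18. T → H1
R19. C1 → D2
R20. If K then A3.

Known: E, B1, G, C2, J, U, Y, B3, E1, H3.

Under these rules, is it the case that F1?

Forward chaining from the given facts derives: F3, D, G2, L, K, A3, W.
The only rule concluding F1 is R4, which needs M; that is never established.

No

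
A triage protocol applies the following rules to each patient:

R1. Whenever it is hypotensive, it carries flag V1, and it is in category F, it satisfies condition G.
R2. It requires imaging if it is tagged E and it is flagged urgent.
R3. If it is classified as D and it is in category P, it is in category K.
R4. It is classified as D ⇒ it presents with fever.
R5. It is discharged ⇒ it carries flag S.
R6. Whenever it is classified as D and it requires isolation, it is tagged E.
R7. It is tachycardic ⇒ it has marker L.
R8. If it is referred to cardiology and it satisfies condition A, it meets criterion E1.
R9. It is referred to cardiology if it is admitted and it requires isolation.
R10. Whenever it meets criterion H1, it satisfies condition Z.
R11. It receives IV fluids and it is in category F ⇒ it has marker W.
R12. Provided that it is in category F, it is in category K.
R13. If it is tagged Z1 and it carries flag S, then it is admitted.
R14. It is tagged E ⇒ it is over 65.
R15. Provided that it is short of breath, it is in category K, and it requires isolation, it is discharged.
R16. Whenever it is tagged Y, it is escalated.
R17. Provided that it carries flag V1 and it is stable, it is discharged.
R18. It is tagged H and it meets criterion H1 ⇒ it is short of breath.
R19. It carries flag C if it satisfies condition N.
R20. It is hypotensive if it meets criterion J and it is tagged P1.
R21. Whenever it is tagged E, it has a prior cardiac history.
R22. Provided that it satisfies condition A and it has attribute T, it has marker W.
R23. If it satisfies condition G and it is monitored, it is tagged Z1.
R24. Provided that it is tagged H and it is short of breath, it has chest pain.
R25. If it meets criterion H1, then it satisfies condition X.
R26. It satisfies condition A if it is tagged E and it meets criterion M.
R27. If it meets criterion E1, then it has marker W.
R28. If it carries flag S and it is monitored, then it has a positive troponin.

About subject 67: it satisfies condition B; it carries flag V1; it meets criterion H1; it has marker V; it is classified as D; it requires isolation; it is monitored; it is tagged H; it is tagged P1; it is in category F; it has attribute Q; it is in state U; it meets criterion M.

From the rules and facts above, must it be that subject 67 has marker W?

No

Forward chaining from the given facts derives: presents with fever, is tagged E, satisfies condition Z, is in category K, is over 65, is short of breath, has a prior cardiac history, has chest pain, satisfies condition X, satisfies condition A, is discharged, carries flag S, has a positive troponin.
Rules concluding "it has marker W": R11 needs "it receives IV fluids"; R22 needs "it has attribute T"; R27 needs "it meets criterion E1" — none of these are established.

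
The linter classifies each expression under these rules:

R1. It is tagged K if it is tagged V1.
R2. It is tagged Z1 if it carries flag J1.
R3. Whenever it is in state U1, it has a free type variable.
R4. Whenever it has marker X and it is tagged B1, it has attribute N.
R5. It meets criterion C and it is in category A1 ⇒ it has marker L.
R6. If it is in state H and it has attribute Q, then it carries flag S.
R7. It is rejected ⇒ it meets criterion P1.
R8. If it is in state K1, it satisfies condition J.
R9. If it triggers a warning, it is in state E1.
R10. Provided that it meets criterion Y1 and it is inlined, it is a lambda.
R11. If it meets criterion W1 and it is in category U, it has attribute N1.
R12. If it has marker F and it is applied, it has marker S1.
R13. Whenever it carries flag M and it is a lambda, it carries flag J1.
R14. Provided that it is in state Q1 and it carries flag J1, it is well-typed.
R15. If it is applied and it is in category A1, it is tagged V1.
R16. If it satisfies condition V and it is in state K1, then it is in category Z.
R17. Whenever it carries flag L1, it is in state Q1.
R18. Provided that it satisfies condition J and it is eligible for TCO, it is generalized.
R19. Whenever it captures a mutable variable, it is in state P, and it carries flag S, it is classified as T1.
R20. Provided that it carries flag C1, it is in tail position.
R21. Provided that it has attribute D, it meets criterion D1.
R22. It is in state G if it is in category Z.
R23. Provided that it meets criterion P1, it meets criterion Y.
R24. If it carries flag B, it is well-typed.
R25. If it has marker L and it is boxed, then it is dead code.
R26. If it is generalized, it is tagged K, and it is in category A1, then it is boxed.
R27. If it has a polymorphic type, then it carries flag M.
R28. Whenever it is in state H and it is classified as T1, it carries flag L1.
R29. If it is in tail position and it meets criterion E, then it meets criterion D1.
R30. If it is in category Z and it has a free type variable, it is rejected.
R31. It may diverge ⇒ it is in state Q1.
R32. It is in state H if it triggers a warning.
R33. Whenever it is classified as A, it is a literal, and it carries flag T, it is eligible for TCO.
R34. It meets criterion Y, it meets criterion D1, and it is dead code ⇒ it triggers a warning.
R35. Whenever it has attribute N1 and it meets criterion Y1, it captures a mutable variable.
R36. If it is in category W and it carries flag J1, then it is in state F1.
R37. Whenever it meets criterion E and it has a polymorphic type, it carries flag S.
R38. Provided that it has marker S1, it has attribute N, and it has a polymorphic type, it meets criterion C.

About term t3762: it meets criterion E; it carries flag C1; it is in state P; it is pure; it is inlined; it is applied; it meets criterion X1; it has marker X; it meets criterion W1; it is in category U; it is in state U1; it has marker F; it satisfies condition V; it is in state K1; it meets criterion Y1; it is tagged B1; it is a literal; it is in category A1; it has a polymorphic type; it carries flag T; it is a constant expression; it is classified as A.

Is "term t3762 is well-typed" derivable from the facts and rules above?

Yes

By R3 (it is in state U1): it has a free type variable.
By R4 (it has marker X, it is tagged B1): it has attribute N.
By R8 (it is in state K1): it satisfies condition J.
By R10 (it meets criterion Y1, it is inlined): it is a lambda.
By R11 (it meets criterion W1, it is in category U): it has attribute N1.
By R12 (it has marker F, it is applied): it has marker S1.
By R15 (it is applied, it is in category A1): it is tagged V1.
By R16 (it satisfies condition V, it is in state K1): it is in category Z.
By R20 (it carries flag C1): it is in tail position.
By R27 (it has a polymorphic type): it carries flag M.
By R29 (it is in tail position, it meets criterion E): it meets criterion D1.
By R30 (it is in category Z, it has a free type variable): it is rejected.
By R33 (it is classified as A, it is a literal, it carries flag T): it is eligible for TCO.
By R35 (it has attribute N1, it meets criterion Y1): it captures a mutable variable.
By R37 (it meets criterion E, it has a polymorphic type): it carries flag S.
By R38 (it has marker S1, it has attribute N, it has a polymorphic type): it meets criterion C.
By R1 (it is tagged V1): it is tagged K.
By R5 (it meets criterion C, it is in category A1): it has marker L.
By R7 (it is rejected): it meets criterion P1.
By R13 (it carries flag M, it is a lambda): it carries flag J1.
By R18 (it satisfies condition J, it is eligible for TCO): it is generalized.
By R19 (it captures a mutable variable, it is in state P, it carries flag S): it is classified as T1.
By R23 (it meets criterion P1): it meets criterion Y.
By R26 (it is generalized, it is tagged K, it is in category A1): it is boxed.
By R25 (it has marker L, it is boxed): it is dead code.
By R34 (it meets criterion Y, it meets criterion D1, it is dead code): it triggers a warning.
By R32 (it triggers a warning): it is in state H.
By R28 (it is in state H, it is classified as T1): it carries flag L1.
By R17 (it carries flag L1): it is in state Q1.
By R14 (it is in state Q1, it carries flag J1): it is well-typed.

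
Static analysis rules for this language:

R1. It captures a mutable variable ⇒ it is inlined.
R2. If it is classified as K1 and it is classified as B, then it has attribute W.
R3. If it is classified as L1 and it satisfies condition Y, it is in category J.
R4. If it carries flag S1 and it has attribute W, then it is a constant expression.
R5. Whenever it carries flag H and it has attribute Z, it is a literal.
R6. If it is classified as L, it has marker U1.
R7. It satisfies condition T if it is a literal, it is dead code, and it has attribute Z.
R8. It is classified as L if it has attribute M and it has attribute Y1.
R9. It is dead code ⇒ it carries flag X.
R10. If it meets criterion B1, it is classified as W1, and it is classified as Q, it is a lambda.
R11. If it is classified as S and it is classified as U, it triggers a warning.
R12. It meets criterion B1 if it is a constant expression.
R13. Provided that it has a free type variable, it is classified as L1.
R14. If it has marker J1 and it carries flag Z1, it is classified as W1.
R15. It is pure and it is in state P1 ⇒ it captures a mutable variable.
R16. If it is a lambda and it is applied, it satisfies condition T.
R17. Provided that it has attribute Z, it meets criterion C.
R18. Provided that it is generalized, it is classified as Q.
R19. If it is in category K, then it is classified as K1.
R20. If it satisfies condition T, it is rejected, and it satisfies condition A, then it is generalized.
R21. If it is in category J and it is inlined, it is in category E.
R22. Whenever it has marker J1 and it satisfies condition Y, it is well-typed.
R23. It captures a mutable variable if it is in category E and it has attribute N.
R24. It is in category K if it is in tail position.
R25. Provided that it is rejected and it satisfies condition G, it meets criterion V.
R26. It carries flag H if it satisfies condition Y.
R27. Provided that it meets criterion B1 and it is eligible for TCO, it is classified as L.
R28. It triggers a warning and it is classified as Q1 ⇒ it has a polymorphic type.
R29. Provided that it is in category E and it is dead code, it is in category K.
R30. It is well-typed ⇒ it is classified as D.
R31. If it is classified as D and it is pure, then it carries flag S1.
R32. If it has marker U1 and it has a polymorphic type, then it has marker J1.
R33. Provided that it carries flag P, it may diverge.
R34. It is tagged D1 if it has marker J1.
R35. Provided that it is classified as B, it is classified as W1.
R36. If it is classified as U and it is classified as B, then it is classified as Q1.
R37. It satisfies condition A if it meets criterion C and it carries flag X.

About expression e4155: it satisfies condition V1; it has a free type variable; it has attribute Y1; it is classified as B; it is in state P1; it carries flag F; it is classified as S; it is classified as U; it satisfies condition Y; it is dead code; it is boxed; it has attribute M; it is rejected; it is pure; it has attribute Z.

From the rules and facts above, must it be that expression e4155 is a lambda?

By R8 (it has attribute M, it has attribute Y1): it is classified as L.
By R9 (it is dead code): it carries flag X.
By R11 (it is classified as S, it is classified as U): it triggers a warning.
By R13 (it has a free type variable): it is classified as L1.
By R15 (it is pure, it is in state P1): it captures a mutable variable.
By R17 (it has attribute Z): it meets criterion C.
By R26 (it satisfies condition Y): it carries flag H.
By R35 (it is classified as B): it is classified as W1.
By R36 (it is classified as U, it is classified as B): it is classified as Q1.
By R37 (it meets criterion C, it carries flag X): it satisfies condition A.
By R1 (it captures a mutable variable): it is inlined.
By R3 (it is classified as L1, it satisfies condition Y): it is in category J.
By R5 (it carries flag H, it has attribute Z): it is a literal.
By R6 (it is classified as L): it has marker U1.
By R7 (it is a literal, it is dead code, it has attribute Z): it satisfies condition T.
By R20 (it satisfies condition T, it is rejected, it satisfies condition A): it is generalized.
By R21 (it is in category J, it is inlined): it is in category E.
By R28 (it triggers a warning, it is classified as Q1): it has a polymorphic type.
By R29 (it is in category E, it is dead code): it is in category K.
By R32 (it has marker U1, it has a polymorphic type): it has marker J1.
By R18 (it is generalized): it is classified as Q.
By R19 (it is in category K): it is classified as K1.
By R22 (it has marker J1, it satisfies condition Y): it is well-typed.
By R30 (it is well-typed): it is classified as D.
By R31 (it is classified as D, it is pure): it carries flag S1.
By R2 (it is classified as K1, it is classified as B): it has attribute W.
By R4 (it carries flag S1, it has attribute W): it is a constant expression.
By R12 (it is a constant expression): it meets criterion B1.
By R10 (it meets criterion B1, it is classified as W1, it is classified as Q): it is a lambda.

Yes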